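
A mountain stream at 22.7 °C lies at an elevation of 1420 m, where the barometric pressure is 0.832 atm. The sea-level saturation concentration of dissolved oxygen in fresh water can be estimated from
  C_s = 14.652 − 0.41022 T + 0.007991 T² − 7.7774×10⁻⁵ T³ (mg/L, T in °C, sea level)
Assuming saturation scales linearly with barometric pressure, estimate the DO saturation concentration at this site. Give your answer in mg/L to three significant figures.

At sea level: C_s = 14.652 − 0.41022×22.7 + 0.007991×22.7² − 7.7774×10⁻⁵×22.7³ = 8.548 mg/L.
Pressure correction: C_s' = 8.548 × 0.832 = 7.112 mg/L.

C_s ≈ 7.11 mg/L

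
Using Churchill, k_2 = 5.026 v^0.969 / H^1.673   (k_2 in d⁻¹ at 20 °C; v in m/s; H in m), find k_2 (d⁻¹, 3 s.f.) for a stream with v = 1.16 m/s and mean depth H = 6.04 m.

k_2 ≈ 0.286 d⁻¹

k_2 = 5.026 × 1.16^0.969 / 6.04^1.673 = 5.026 × 1.155 / 20.26 = 0.2864 d⁻¹.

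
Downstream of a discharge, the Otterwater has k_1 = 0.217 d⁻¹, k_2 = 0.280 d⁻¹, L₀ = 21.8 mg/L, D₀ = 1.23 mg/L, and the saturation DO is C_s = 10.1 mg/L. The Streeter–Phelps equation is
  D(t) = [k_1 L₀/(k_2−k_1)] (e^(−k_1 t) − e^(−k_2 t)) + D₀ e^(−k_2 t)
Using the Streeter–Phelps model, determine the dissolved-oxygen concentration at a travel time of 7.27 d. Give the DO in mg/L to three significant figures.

k_1 L₀/(k_2−k_1) = 0.217×21.8/(0.280−0.217) = 4.731/0.06300 = 75.09 mg/L.
e^(−k_1 t) = e^(−0.217×7.270) = 0.2065; e^(−k_2 t) = e^(−0.280×7.270) = 0.1306.
D = 75.09 × (0.2065 − 0.1306) + 1.23 × 0.1306 = 5.697 + 0.1606 = 5.858 mg/L.
DO = C_s − D = 10.1 − 5.858 = 4.242 mg/L.

DO ≈ 4.24 mg/L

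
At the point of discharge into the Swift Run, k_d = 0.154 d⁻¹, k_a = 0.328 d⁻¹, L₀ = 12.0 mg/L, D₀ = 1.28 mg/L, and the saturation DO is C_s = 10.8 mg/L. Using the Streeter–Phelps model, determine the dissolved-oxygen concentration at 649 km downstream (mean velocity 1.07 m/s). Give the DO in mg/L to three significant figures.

DO ≈ 8.13 mg/L

Travel time t = x/v = 649 km / (1.07 m/s) = 649000 m / 1.07 m/s = 606500 s = 7.020 d.
k_d L₀/(k_a−k_d) = 0.154×12.0/(0.328−0.154) = 1.848/0.1740 = 10.62 mg/L.
e^(−k_d t) = e^(−0.154×7.020) = 0.3392; e^(−k_a t) = e^(−0.328×7.020) = 0.1000.
D = 10.62 × (0.3392 − 0.1000) + 1.28 × 0.1000 = 2.541 + 0.1280 = 2.669 mg/L.
DO = C_s − D = 10.8 − 2.669 = 8.131 mg/L.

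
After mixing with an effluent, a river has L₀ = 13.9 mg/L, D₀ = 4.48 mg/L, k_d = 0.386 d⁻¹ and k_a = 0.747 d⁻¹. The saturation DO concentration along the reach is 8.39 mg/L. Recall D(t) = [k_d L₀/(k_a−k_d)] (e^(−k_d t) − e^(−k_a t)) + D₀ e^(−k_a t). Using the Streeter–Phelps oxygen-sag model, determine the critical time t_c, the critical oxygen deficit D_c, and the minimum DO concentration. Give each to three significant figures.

With k_a/k_d = 1.935 and 1 − D₀(k_a−k_d)/(k_d L₀) = 0.6986,
t_c = ln(1.935 × 0.6986) / (0.747 − 0.386) = ln(1.352) / 0.3610 = 0.3015/0.3610 = 0.8352 d.
L(t_c) = L₀ e^(−k_d t_c) = 13.9 × 0.7244 = 10.07 mg/L, and at the critical point k_a D_c = k_d L, so D_c = (0.386/0.747) × 10.07 = 5.203 mg/L.
Minimum DO = C_s − D_c = 8.39 − 5.203 = 3.187 mg/L.

t_c ≈ 0.835 d; D_c ≈ 5.20 mg/L; min DO ≈ 3.19 mg/L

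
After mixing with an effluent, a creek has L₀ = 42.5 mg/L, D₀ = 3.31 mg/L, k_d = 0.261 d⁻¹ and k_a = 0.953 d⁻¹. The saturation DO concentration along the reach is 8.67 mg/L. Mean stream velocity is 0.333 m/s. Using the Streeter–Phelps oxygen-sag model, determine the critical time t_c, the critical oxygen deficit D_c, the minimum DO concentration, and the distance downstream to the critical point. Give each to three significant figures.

t_c ≈ 1.54 d; D_c ≈ 7.79 mg/L; min DO ≈ 0.877 mg/L; x_c ≈ 44.2 km

t_c = [1/(k_a−k_d)] ln[(k_a/k_d)(1 − D₀(k_a−k_d)/(k_d L₀))]
= [1/(0.953−0.261)] ln[(0.953/0.261)(1 − 3.31×0.6920/(0.261×42.5))]
= (1/0.6920) ln[3.651 × 0.7935] = 1.445 × ln(2.897) = 1.445 × 1.064 = 1.537 d.
D_c = (k_d/k_a) L₀ e^(−k_d t_c) = (0.261/0.953) × 42.5 × e^(−0.261×1.537) = 0.2739 × 42.5 × 0.6695 = 7.793 mg/L.
Minimum DO = C_s − D_c = 8.67 − 7.793 = 0.8774 mg/L.
x_c = v t_c = 0.333 m/s × 1.537 d × 86400 s/d = 44230 m ≈ 44.2 km.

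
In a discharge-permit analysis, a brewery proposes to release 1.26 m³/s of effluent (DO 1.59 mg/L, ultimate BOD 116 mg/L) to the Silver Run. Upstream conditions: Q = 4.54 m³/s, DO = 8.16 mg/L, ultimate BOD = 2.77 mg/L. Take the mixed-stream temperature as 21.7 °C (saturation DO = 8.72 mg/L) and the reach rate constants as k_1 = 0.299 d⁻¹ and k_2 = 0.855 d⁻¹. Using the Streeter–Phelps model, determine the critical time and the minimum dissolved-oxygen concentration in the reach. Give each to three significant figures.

t_c ≈ 1.63 d; minimum DO ≈ 2.84 mg/L

Mixed DO = (4.54×8.16 + 1.26×1.59)/(4.54+1.26) = 39.05/5.800 = 6.733 mg/L.
Mixed L₀ = (4.54×2.77 + 1.26×116)/(5.800) = 158.7/5.800 = 27.37 mg/L.
Initial deficit D₀ = C_s − DO₀ = 8.72 − 6.733 = 1.987 mg/L.
t_c = (1/0.5560) ln[(0.855/0.299)(1 − 1.987×0.5560/(0.299×27.37))] = 1.799 × ln(2.473) = 1.629 d.
D_c = (0.299/0.855) × 27.37 × e^(−0.299×1.629) = 0.3497 × 27.37 × 0.6145 = 5.881 mg/L.
Minimum DO = 8.72 − 5.881 = 2.839 mg/L.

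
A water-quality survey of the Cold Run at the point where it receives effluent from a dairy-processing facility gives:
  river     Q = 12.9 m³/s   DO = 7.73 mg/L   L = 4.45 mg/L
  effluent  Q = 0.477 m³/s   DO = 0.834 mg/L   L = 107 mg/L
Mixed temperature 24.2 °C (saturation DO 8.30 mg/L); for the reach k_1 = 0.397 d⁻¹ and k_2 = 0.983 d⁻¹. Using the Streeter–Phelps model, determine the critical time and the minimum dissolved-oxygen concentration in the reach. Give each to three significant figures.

Mixed DO = (12.9×7.73 + 0.477×0.834)/(12.9+0.477) = 100.1/13.38 = 7.484 mg/L.
Mixed L₀ = (12.9×4.45 + 0.477×107)/(13.38) = 108.4/13.38 = 8.107 mg/L.
Initial deficit D₀ = C_s − DO₀ = 8.30 − 7.484 = 0.8159 mg/L.
t_c = (1/0.5860) ln[(0.983/0.397)(1 − 0.8159×0.5860/(0.397×8.107))] = 1.706 × ln(2.108) = 1.273 d.
D_c = (0.397/0.983) × 8.107 × e^(−0.397×1.273) = 0.4039 × 8.107 × 0.6033 = 1.975 mg/L.
Minimum DO = 8.30 − 1.975 = 6.325 mg/L.

t_c ≈ 1.27 d; minimum DO ≈ 6.32 mg/L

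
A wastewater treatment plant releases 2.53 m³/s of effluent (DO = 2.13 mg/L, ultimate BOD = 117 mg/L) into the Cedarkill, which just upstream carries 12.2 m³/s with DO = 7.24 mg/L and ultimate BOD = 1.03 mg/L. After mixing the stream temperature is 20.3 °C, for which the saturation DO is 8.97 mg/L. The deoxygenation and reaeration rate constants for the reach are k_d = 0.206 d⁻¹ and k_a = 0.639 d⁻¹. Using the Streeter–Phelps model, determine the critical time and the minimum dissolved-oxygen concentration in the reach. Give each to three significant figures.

Mixed DO = (12.2×7.24 + 2.53×2.13)/(12.2+2.53) = 93.72/14.73 = 6.362 mg/L.
Mixed L₀ = (12.2×1.03 + 2.53×117)/(14.73) = 308.6/14.73 = 20.95 mg/L.
Initial deficit D₀ = C_s − DO₀ = 8.97 − 6.362 = 2.608 mg/L.
t_c = (1/0.4330) ln[(0.639/0.206)(1 − 2.608×0.4330/(0.206×20.95))] = 2.309 × ln(2.290) = 1.914 d.
D_c = (0.206/0.639) × 20.95 × e^(−0.206×1.914) = 0.3224 × 20.95 × 0.6742 = 4.553 mg/L.
Minimum DO = 8.97 − 4.553 = 4.417 mg/L.

t_c ≈ 1.91 d; minimum DO ≈ 4.42 mg/L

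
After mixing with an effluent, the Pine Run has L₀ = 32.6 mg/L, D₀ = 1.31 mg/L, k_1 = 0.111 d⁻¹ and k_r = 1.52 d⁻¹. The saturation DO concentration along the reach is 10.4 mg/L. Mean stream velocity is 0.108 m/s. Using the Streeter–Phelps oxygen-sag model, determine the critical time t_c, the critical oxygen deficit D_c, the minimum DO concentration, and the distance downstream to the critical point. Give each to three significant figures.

t_c ≈ 1.35 d; D_c ≈ 2.05 mg/L; min DO ≈ 8.35 mg/L; x_c ≈ 12.6 km

With k_r/k_1 = 13.69 and 1 − D₀(k_r−k_1)/(k_1 L₀) = 0.4899,
t_c = ln(13.69 × 0.4899) / (1.52 − 0.111) = ln(6.709) / 1.409 = 1.903/1.409 = 1.351 d.
L(t_c) = L₀ e^(−k_1 t_c) = 32.6 × 0.8608 = 28.06 mg/L, and at the critical point k_r D_c = k_1 L, so D_c = (0.111/1.52) × 28.06 = 2.049 mg/L.
Minimum DO = C_s − D_c = 10.4 − 2.049 = 8.351 mg/L.
x_c = v t_c = 0.108 m/s × 1.351 d × 86400 s/d = 12610 m ≈ 12.6 km.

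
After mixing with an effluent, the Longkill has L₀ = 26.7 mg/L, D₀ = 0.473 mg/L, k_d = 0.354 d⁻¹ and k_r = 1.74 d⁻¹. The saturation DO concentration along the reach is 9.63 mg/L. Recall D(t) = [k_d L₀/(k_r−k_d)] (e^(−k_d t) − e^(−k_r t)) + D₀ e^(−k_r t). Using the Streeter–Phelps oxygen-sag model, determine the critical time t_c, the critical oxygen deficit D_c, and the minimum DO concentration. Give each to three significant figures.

t_c ≈ 1.10 d; D_c ≈ 3.68 mg/L; min DO ≈ 5.95 mg/L

At the critical point dD/dt = 0, so k_d L₀ e^(−k_d t) = k_r D. Substituting D(t) from the Streeter–Phelps equation and solving for t gives
t_c = ln[(k_r/k_d)(1 − D₀(k_r−k_d)/(k_d L₀))] / (k_r−k_d).
Here k_r−k_d = 1.386 d⁻¹ and 1 − D₀(k_r−k_d)/(k_d L₀) = 1 − 0.473×1.386/(0.354×26.7) = 0.9306, so
t_c = ln(4.915 × 0.9306) / 1.386 = 1.520 / 1.386 = 1.097 d.
L(t_c) = L₀ e^(−k_d t_c) = 26.7 × 0.6782 = 18.11 mg/L, and at the critical point k_r D_c = k_d L, so D_c = (0.354/1.74) × 18.11 = 3.684 mg/L.
Minimum DO = C_s − D_c = 9.63 − 3.684 = 5.946 mg/L.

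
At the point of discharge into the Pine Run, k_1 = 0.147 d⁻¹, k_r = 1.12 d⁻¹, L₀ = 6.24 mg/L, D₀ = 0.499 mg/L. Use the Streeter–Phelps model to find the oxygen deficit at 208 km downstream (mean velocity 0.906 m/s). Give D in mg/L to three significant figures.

D ≈ 0.615 mg/L

Travel time t = x/v = 208 km / (0.906 m/s) = 208000 m / 0.906 m/s = 229600 s = 2.657 d.
k_1 L₀/(k_r−k_1) = 0.147×6.24/(1.12−0.147) = 0.9173/0.9730 = 0.9427 mg/L.
e^(−k_1 t) = e^(−0.147×2.657) = 0.6766; e^(−k_r t) = e^(−1.12×2.657) = 0.05099.
D = 0.9427 × (0.6766 − 0.05099) + 0.499 × 0.05099 = 0.5898 + 0.02545 = 0.6153 mg/L.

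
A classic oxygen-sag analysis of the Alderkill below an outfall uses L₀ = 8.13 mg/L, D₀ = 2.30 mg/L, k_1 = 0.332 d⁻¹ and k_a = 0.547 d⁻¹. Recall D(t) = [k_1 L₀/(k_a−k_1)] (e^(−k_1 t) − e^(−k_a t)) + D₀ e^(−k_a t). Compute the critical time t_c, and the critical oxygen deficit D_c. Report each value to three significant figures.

t_c ≈ 1.38 d; D_c ≈ 3.12 mg/L

t_c = [1/(k_a−k_1)] ln[(k_a/k_1)(1 − D₀(k_a−k_1)/(k_1 L₀))]
= [1/(0.547−0.332)] ln[(0.547/0.332)(1 − 2.30×0.2150/(0.332×8.13))]
= (1/0.2150) ln[1.648 × 0.8168] = 4.651 × ln(1.346) = 4.651 × 0.2969 = 1.381 d.
L(t_c) = L₀ e^(−k_1 t_c) = 8.13 × 0.6322 = 5.140 mg/L, and at the critical point k_a D_c = k_1 L, so D_c = (0.332/0.547) × 5.140 = 3.120 mg/L.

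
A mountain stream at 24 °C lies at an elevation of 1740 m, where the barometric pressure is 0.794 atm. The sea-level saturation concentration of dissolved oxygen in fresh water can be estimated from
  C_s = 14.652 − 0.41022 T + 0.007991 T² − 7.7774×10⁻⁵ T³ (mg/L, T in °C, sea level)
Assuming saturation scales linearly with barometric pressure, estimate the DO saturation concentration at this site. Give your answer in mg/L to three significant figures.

C_s ≈ 6.62 mg/L

At sea level: C_s = 14.652 − 0.41022×24 + 0.007991×24² − 7.7774×10⁻⁵×24³ = 8.334 mg/L.
Pressure correction: C_s' = 8.334 × 0.794 = 6.618 mg/L.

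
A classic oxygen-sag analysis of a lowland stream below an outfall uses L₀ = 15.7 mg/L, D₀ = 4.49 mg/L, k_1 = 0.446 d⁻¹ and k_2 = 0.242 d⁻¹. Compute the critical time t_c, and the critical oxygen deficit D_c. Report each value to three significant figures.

t_c ≈ 2.39 d; D_c ≈ 9.95 mg/L

At the critical point dD/dt = 0, so k_1 L₀ e^(−k_1 t) = k_2 D. Substituting D(t) from the Streeter–Phelps equation and solving for t gives
t_c = ln[(k_2/k_1)(1 − D₀(k_2−k_1)/(k_1 L₀))] / (k_2−k_1).
Here k_2−k_1 = -0.2040 d⁻¹ and 1 − D₀(k_2−k_1)/(k_1 L₀) = 1 − 4.49×-0.2040/(0.446×15.7) = 1.131, so
t_c = ln(0.5426 × 1.131) / -0.2040 = -0.4884 / -0.2040 = 2.394 d.
L(t_c) = L₀ e^(−k_1 t_c) = 15.7 × 0.3437 = 5.397 mg/L, and at the critical point k_2 D_c = k_1 L, so D_c = (0.446/0.242) × 5.397 = 9.946 mg/L.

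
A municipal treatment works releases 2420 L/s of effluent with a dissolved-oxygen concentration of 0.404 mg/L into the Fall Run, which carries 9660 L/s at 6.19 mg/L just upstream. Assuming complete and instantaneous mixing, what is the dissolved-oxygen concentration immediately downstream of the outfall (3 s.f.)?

5.03 mg/L

Flow-weighted mixing: C = (Q_r C_r + Q_w C_w)/(Q_r + Q_w)
= (9660×6.19 + 2420×0.404)/(9660 + 2420) = 60770/12080 = 5.031 mg/L.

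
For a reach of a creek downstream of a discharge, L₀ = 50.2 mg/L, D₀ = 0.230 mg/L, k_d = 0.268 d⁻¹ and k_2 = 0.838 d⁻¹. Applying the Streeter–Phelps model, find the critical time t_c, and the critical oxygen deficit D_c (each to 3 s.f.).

t_c ≈ 1.98 d; D_c ≈ 9.44 mg/L

t_c = [1/(k_2−k_d)] ln[(k_2/k_d)(1 − D₀(k_2−k_d)/(k_d L₀))]
= [1/(0.838−0.268)] ln[(0.838/0.268)(1 − 0.230×0.5700/(0.268×50.2))]
= (1/0.5700) ln[3.127 × 0.9903] = 1.754 × ln(3.096) = 1.754 × 1.130 = 1.983 d.
L(t_c) = L₀ e^(−k_d t_c) = 50.2 × 0.5878 = 29.51 mg/L, and at the critical point k_2 D_c = k_d L, so D_c = (0.268/0.838) × 29.51 = 9.436 mg/L.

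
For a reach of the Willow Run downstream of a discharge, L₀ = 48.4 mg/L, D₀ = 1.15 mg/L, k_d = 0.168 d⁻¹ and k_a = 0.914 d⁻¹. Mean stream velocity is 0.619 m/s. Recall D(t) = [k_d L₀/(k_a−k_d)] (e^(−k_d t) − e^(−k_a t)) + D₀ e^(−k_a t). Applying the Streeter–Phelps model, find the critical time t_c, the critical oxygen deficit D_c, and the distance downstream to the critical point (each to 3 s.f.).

t_c = [1/(k_a−k_d)] ln[(k_a/k_d)(1 − D₀(k_a−k_d)/(k_d L₀))]
= [1/(0.914−0.168)] ln[(0.914/0.168)(1 − 1.15×0.7460/(0.168×48.4))]
= (1/0.7460) ln[5.440 × 0.8945] = 1.340 × ln(4.866) = 1.340 × 1.582 = 2.121 d.
D_c = (k_d/k_a) L₀ e^(−k_d t_c) = (0.168/0.914) × 48.4 × e^(−0.168×2.121) = 0.1838 × 48.4 × 0.7002 = 6.229 mg/L.
x_c = v t_c = 0.619 m/s × 2.121 d × 86400 s/d = 113400 m ≈ 113 km.

t_c ≈ 2.12 d; D_c ≈ 6.23 mg/L; x_c ≈ 113 km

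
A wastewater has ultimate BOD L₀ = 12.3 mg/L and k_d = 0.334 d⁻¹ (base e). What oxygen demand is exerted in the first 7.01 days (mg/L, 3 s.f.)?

y_t = L₀(1 − e^(−k_d t)) = 12.3 × (1 − e^(−0.334×7.01))
= 12.3 × (1 − 0.09620) = 12.3 × 0.9038 = 11.12 mg/L.

y ≈ 11.1 mg/L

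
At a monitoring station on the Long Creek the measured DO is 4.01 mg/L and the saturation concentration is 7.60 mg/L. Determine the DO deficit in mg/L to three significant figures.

D ≈ 3.59 mg/L

D = C_s − C = 7.60 − 4.01 = 3.59 mg/L.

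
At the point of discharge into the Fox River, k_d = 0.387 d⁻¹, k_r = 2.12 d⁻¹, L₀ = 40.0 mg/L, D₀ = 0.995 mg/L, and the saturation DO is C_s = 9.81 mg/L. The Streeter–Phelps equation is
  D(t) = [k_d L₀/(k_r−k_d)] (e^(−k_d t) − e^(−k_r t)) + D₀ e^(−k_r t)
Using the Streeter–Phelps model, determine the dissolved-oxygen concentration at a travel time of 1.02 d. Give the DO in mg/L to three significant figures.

k_d L₀/(k_r−k_d) = 0.387×40.0/(2.12−0.387) = 15.48/1.733 = 8.932 mg/L.
e^(−k_d t) = e^(−0.387×1.020) = 0.6739; e^(−k_r t) = e^(−2.12×1.020) = 0.1150.
D = 8.932 × (0.6739 − 0.1150) + 0.995 × 0.1150 = 4.992 + 0.1145 = 5.106 mg/L.
DO = C_s − D = 9.81 − 5.106 = 4.704 mg/L.

DO ≈ 4.70 mg/L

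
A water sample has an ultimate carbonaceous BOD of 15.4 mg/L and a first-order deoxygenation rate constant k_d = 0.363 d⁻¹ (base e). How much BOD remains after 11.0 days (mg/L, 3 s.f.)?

L_t = L₀ e^(−k_d t) = 15.4 × e^(−0.363×11.0) = 15.4 × 0.01844 = 0.2840 mg/L.

L ≈ 0.284 mg/L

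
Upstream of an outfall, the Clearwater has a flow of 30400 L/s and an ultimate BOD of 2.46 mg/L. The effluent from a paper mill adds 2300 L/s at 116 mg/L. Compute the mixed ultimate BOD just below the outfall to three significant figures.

10.4 mg/L

Flow-weighted mixing: C = (Q_r C_r + Q_w C_w)/(Q_r + Q_w)
= (30400×2.46 + 2300×116)/(30400 + 2300) = 341600/32700 = 10.45 mg/L.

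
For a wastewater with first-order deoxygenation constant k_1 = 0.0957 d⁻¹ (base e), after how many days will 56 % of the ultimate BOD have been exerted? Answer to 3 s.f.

t ≈ 8.58 d

y/L₀ = 1 − e^(−k_1 t) = 0.56 ⇒ e^(−k_1 t) = 0.440
t = −ln(0.440) / 0.0957 = 0.8210 / 0.0957 = 8.579 d.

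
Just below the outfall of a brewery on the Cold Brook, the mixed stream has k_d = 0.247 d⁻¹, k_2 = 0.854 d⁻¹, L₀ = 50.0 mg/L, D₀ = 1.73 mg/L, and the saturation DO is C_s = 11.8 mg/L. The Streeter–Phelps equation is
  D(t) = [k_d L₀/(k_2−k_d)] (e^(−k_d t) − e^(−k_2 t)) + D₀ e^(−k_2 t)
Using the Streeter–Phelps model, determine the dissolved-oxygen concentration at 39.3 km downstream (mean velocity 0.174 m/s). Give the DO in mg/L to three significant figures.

DO ≈ 3.13 mg/L

Travel time t = x/v = 39.3 km / (0.174 m/s) = 39300 m / 0.174 m/s = 225900 s = 2.614 d.
k_d L₀/(k_2−k_d) = 0.247×50.0/(0.854−0.247) = 12.35/0.6070 = 20.35 mg/L.
e^(−k_d t) = e^(−0.247×2.614) = 0.5243; e^(−k_2 t) = e^(−0.854×2.614) = 0.1073.
D = 20.35 × (0.5243 − 0.1073) + 1.73 × 0.1073 = 8.485 + 0.1856 = 8.671 mg/L.
DO = C_s − D = 11.8 − 8.671 = 3.129 mg/L.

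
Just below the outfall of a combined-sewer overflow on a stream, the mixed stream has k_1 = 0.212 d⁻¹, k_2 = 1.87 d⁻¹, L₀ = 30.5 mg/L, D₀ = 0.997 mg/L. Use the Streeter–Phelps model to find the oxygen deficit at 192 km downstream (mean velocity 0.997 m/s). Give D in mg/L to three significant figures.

Travel time t = x/v = 192 km / (0.997 m/s) = 192000 m / 0.997 m/s = 192600 s = 2.229 d.
k_1 L₀/(k_2−k_1) = 0.212×30.5/(1.87−0.212) = 6.466/1.658 = 3.900 mg/L.
e^(−k_1 t) = e^(−0.212×2.229) = 0.6234; e^(−k_2 t) = e^(−1.87×2.229) = 0.01548.
D = 3.900 × (0.6234 − 0.01548) + 0.997 × 0.01548 = 2.371 + 0.01544 = 2.386 mg/L.

D ≈ 2.39 mg/L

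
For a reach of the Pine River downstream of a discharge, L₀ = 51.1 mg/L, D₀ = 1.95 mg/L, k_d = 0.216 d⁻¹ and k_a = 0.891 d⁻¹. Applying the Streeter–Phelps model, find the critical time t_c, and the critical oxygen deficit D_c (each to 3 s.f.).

t_c = [1/(k_a−k_d)] ln[(k_a/k_d)(1 − D₀(k_a−k_d)/(k_d L₀))]
= [1/(0.891−0.216)] ln[(0.891/0.216)(1 − 1.95×0.6750/(0.216×51.1))]
= (1/0.6750) ln[4.125 × 0.8807] = 1.481 × ln(3.633) = 1.481 × 1.290 = 1.911 d.
D_c = (k_d/k_a) L₀ e^(−k_d t_c) = (0.216/0.891) × 51.1 × e^(−0.216×1.911) = 0.2424 × 51.1 × 0.6618 = 8.198 mg/L.

t_c ≈ 1.91 d; D_c ≈ 8.20 mg/L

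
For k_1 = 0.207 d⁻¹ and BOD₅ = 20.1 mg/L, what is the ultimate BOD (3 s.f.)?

BOD₅ = L₀(1 − e^(−5k_1)) ⇒ L₀ = BOD₅ / (1 − e^(−5×0.207))
= 20.1 / (1 − 0.3552) = 20.1 / 0.6448 = 31.17 mg/L.

L₀ ≈ 31.2 mg/L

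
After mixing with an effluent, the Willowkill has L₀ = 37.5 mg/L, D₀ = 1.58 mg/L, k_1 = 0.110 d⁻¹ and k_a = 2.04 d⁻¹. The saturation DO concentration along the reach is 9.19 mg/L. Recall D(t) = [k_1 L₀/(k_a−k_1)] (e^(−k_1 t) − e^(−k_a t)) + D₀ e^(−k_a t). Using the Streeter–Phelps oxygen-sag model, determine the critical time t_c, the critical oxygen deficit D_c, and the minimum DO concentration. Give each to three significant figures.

t_c ≈ 0.817 d; D_c ≈ 1.85 mg/L; min DO ≈ 7.34 mg/L

At the critical point dD/dt = 0, so k_1 L₀ e^(−k_1 t) = k_a D. Substituting D(t) from the Streeter–Phelps equation and solving for t gives
t_c = ln[(k_a/k_1)(1 − D₀(k_a−k_1)/(k_1 L₀))] / (k_a−k_1).
Here k_a−k_1 = 1.930 d⁻¹ and 1 − D₀(k_a−k_1)/(k_1 L₀) = 1 − 1.58×1.930/(0.110×37.5) = 0.2608, so
t_c = ln(18.55 × 0.2608) / 1.930 = 1.576 / 1.930 = 0.8166 d.
D_c = (k_1/k_a) L₀ e^(−k_1 t_c) = (0.110/2.04) × 37.5 × e^(−0.110×0.8166) = 0.05392 × 37.5 × 0.9141 = 1.848 mg/L.
Minimum DO = C_s − D_c = 9.19 − 1.848 = 7.342 mg/L.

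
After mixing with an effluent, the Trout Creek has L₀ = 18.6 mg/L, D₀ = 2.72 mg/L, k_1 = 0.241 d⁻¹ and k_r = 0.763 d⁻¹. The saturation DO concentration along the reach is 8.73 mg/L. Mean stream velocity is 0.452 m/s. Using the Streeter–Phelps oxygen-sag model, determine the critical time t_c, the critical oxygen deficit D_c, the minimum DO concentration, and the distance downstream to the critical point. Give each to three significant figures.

t_c ≈ 1.48 d; D_c ≈ 4.11 mg/L; min DO ≈ 4.62 mg/L; x_c ≈ 57.7 km

t_c = [1/(k_r−k_1)] ln[(k_r/k_1)(1 − D₀(k_r−k_1)/(k_1 L₀))]
= [1/(0.763−0.241)] ln[(0.763/0.241)(1 − 2.72×0.5220/(0.241×18.6))]
= (1/0.5220) ln[3.166 × 0.6833] = 1.916 × ln(2.163) = 1.916 × 0.7716 = 1.478 d.
D_c = (k_1/k_r) L₀ e^(−k_1 t_c) = (0.241/0.763) × 18.6 × e^(−0.241×1.478) = 0.3159 × 18.6 × 0.7003 = 4.114 mg/L.
Minimum DO = C_s − D_c = 8.73 − 4.114 = 4.616 mg/L.
x_c = v t_c = 0.452 m/s × 1.478 d × 86400 s/d = 57720 m ≈ 57.7 km.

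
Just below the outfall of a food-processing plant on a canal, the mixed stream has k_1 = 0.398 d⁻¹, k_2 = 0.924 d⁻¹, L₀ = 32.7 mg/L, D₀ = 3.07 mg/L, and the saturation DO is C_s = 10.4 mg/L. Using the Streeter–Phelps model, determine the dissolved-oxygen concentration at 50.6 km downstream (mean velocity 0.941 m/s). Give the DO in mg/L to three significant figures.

DO ≈ 3.28 mg/L

Travel time t = x/v = 50.6 km / (0.941 m/s) = 50600 m / 0.941 m/s = 53770 s = 0.6224 d.
k_1 L₀/(k_2−k_1) = 0.398×32.7/(0.924−0.398) = 13.01/0.5260 = 24.74 mg/L.
e^(−k_1 t) = e^(−0.398×0.6224) = 0.7806; e^(−k_2 t) = e^(−0.924×0.6224) = 0.5627.
D = 24.74 × (0.7806 − 0.5627) + 3.07 × 0.5627 = 5.392 + 1.727 = 7.119 mg/L.
DO = C_s − D = 10.4 − 7.119 = 3.281 mg/L.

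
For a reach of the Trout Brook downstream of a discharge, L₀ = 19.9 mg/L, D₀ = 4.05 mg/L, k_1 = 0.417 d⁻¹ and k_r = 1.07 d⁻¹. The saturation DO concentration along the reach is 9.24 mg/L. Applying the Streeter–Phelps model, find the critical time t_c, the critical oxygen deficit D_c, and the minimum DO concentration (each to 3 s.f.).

t_c ≈ 0.855 d; D_c ≈ 5.43 mg/L; min DO ≈ 3.81 mg/L

With k_r/k_1 = 2.566 and 1 − D₀(k_r−k_1)/(k_1 L₀) = 0.6813,
t_c = ln(2.566 × 0.6813) / (1.07 − 0.417) = ln(1.748) / 0.6530 = 0.5586/0.6530 = 0.8554 d.
D_c = (k_1/k_r) L₀ e^(−k_1 t_c) = (0.417/1.07) × 19.9 × e^(−0.417×0.8554) = 0.3897 × 19.9 × 0.7000 = 5.429 mg/L.
Minimum DO = C_s − D_c = 9.24 − 5.429 = 3.811 mg/L.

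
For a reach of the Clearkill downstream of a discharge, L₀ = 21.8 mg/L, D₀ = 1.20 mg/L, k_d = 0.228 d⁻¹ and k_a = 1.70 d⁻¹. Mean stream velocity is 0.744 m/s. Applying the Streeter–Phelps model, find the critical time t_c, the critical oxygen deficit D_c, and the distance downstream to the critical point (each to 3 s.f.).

t_c ≈ 1.07 d; D_c ≈ 2.29 mg/L; x_c ≈ 68.6 km

t_c = [1/(k_a−k_d)] ln[(k_a/k_d)(1 − D₀(k_a−k_d)/(k_d L₀))]
= [1/(1.70−0.228)] ln[(1.70/0.228)(1 − 1.20×1.472/(0.228×21.8))]
= (1/1.472) ln[7.456 × 0.6446] = 0.6793 × ln(4.806) = 0.6793 × 1.570 = 1.067 d.
D_c = (k_d/k_a) L₀ e^(−k_d t_c) = (0.228/1.70) × 21.8 × e^(−0.228×1.067) = 0.1341 × 21.8 × 0.7841 = 2.293 mg/L.
x_c = v t_c = 0.744 m/s × 1.067 d × 86400 s/d = 68560 m ≈ 68.6 km.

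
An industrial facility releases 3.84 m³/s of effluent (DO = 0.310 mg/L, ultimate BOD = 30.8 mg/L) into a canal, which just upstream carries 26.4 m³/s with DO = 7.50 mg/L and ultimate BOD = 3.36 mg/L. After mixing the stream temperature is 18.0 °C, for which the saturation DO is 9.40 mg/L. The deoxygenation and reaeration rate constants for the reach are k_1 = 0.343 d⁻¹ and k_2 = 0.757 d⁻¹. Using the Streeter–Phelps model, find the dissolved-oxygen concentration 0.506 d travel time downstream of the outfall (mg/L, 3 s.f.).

DO ≈ 6.58 mg/L

Mixed DO = (26.4×7.50 + 3.84×0.310)/(26.4+3.84) = 199.2/30.24 = 6.587 mg/L.
Mixed L₀ = (26.4×3.36 + 3.84×30.8)/(30.24) = 207.0/30.24 = 6.844 mg/L.
Initial deficit D₀ = C_s − DO₀ = 9.40 − 6.587 = 2.813 mg/L.
D(0.506) = [0.343×6.844/(0.757−0.343)](e^(−0.343×0.506) − e^(−0.757×0.506)) + 2.813 e^(−0.757×0.506)
= 5.671 × (0.8407 − 0.6818) + 2.813 × 0.6818 = 2.819 mg/L.
DO = 9.40 − 2.819 = 6.581 mg/L.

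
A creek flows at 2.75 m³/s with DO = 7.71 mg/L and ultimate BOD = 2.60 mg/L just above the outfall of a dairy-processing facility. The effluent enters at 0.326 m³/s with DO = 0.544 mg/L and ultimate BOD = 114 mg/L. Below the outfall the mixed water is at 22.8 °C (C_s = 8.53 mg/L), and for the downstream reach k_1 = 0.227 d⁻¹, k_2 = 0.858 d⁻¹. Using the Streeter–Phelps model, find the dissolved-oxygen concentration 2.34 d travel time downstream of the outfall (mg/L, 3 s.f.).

Mixed DO = (2.75×7.71 + 0.326×0.544)/(2.75+0.326) = 21.38/3.076 = 6.951 mg/L.
Mixed L₀ = (2.75×2.60 + 0.326×114)/(3.076) = 44.31/3.076 = 14.41 mg/L.
Initial deficit D₀ = C_s − DO₀ = 8.53 − 6.951 = 1.579 mg/L.
D(2.34) = [0.227×14.41/(0.858−0.227)](e^(−0.227×2.34) − e^(−0.858×2.34)) + 1.579 e^(−0.858×2.34)
= 5.183 × (0.5879 − 0.1343) + 1.579 × 0.1343 = 2.563 mg/L.
DO = 8.53 − 2.563 = 5.967 mg/L.

DO ≈ 5.97 mg/L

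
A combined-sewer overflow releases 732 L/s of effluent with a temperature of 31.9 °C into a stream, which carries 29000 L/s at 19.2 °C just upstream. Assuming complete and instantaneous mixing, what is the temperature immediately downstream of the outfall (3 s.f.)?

Flow-weighted mixing: C = (Q_r C_r + Q_w C_w)/(Q_r + Q_w)
= (29000×19.2 + 732×31.9)/(29000 + 732) = 580200/29730 = 19.51 °C.

19.5 °C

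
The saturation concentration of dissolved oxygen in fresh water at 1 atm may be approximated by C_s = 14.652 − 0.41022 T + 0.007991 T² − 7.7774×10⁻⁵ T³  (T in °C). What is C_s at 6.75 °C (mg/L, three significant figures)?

C_s ≈ 12.2 mg/L

C_s = 14.652 − 0.41022×6.75 + 0.007991×6.75² − 7.7774×10⁻⁵×6.75³ = 12.22 mg/L.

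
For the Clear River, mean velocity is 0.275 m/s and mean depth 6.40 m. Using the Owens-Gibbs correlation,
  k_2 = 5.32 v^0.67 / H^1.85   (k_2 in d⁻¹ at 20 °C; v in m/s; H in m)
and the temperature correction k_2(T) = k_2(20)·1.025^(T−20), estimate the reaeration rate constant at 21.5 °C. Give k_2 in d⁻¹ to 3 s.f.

k_2(20) = 5.32 × 0.275^0.67 / 6.40^1.85 = 5.32 × 0.4211 / 31.01 = 0.07225 d⁻¹.
k_2(21.5) = 0.07225 × 1.025^(21.5−20) = 0.07225 × 1.038 = 0.07498 d⁻¹.

k_2 ≈ 0.0750 d⁻¹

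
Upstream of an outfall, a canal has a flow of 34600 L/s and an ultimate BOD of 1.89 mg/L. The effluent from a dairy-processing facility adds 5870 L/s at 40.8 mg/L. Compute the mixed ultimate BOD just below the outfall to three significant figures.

7.53 mg/L

Flow-weighted mixing: C = (Q_r C_r + Q_w C_w)/(Q_r + Q_w)
= (34600×1.89 + 5870×40.8)/(34600 + 5870) = 304900/40470 = 7.534 mg/L.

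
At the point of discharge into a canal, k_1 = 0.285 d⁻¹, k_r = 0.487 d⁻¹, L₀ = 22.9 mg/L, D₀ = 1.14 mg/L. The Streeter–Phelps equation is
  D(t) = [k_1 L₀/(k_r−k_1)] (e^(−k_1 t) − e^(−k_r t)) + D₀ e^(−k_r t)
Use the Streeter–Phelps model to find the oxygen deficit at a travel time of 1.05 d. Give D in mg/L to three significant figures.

k_1 L₀/(k_r−k_1) = 0.285×22.9/(0.487−0.285) = 6.526/0.2020 = 32.31 mg/L.
e^(−k_1 t) = e^(−0.285×1.050) = 0.7414; e^(−k_r t) = e^(−0.487×1.050) = 0.5997.
D = 32.31 × (0.7414 − 0.5997) + 1.14 × 0.5997 = 4.578 + 0.6836 = 5.262 mg/L.

D ≈ 5.26 mg/L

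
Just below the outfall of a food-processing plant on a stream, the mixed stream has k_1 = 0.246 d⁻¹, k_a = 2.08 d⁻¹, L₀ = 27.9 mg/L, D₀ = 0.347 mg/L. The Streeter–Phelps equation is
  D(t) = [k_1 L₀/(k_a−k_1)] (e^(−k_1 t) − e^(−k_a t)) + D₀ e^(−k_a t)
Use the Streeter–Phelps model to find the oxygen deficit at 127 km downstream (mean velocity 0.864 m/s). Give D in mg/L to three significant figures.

D ≈ 2.36 mg/L

Travel time t = x/v = 127 km / (0.864 m/s) = 127000 m / 0.864 m/s = 147000 s = 1.701 d.
k_1 L₀/(k_a−k_1) = 0.246×27.9/(2.08−0.246) = 6.863/1.834 = 3.742 mg/L.
e^(−k_1 t) = e^(−0.246×1.701) = 0.6580; e^(−k_a t) = e^(−2.08×1.701) = 0.02905.
D = 3.742 × (0.6580 − 0.02905) + 0.347 × 0.02905 = 2.354 + 0.01008 = 2.364 mg/L.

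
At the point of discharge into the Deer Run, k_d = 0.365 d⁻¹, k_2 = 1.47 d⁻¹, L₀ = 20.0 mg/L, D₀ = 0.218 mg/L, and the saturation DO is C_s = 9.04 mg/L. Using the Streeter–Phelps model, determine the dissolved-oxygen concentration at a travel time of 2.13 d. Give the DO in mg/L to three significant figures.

k_d L₀/(k_2−k_d) = 0.365×20.0/(1.47−0.365) = 7.300/1.105 = 6.606 mg/L.
e^(−k_d t) = e^(−0.365×2.130) = 0.4596; e^(−k_2 t) = e^(−1.47×2.130) = 0.04367.
D = 6.606 × (0.4596 − 0.04367) + 0.218 × 0.04367 = 2.748 + 0.009520 = 2.757 mg/L.
DO = C_s − D = 9.04 − 2.757 = 6.283 mg/L.

DO ≈ 6.28 mg/L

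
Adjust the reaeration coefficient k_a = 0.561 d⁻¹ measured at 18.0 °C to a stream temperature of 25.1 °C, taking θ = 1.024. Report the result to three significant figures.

k_a(T₂) = k_a(T₁) · θ^(T₂−T₁) = 0.561 × 1.024^(25.1−18.0)
= 0.561 × 1.024^7.10 = 0.561 × 1.183 = 0.6639 d⁻¹.

k_a ≈ 0.664 d⁻¹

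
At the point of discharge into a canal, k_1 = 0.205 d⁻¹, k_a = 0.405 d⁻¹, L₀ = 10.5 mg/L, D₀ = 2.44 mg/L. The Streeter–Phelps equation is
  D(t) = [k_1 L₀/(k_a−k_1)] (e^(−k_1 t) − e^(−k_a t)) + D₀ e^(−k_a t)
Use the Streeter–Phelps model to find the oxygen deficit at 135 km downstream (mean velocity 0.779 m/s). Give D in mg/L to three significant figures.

D ≈ 3.44 mg/L

Travel time t = x/v = 135 km / (0.779 m/s) = 135000 m / 0.779 m/s = 173300 s = 2.006 d.
k_1 L₀/(k_a−k_1) = 0.205×10.5/(0.405−0.205) = 2.152/0.2000 = 10.76 mg/L.
e^(−k_1 t) = e^(−0.205×2.006) = 0.6629; e^(−k_a t) = e^(−0.405×2.006) = 0.4438.
D = 10.76 × (0.6629 − 0.4438) + 2.44 × 0.4438 = 2.357 + 1.083 = 3.440 mg/L.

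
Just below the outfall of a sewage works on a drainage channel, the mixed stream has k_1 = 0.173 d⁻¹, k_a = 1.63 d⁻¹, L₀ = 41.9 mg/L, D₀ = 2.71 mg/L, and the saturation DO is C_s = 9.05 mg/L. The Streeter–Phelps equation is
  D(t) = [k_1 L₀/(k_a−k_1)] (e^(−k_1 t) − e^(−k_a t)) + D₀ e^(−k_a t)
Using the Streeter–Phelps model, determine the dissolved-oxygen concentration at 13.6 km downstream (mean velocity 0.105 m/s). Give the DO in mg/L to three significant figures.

DO ≈ 5.41 mg/L

Travel time t = x/v = 13.6 km / (0.105 m/s) = 13600 m / 0.105 m/s = 129500 s = 1.499 d.
k_1 L₀/(k_a−k_1) = 0.173×41.9/(1.63−0.173) = 7.249/1.457 = 4.975 mg/L.
e^(−k_1 t) = e^(−0.173×1.499) = 0.7716; e^(−k_a t) = e^(−1.63×1.499) = 0.08685.
D = 4.975 × (0.7716 − 0.08685) + 2.71 × 0.08685 = 3.406 + 0.2354 = 3.642 mg/L.
DO = C_s − D = 9.05 − 3.642 = 5.408 mg/L.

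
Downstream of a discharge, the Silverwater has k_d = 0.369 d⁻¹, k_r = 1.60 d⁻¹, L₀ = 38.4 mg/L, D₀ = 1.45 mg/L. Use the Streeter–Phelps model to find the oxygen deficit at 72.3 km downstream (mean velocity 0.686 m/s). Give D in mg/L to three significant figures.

D ≈ 5.91 mg/L

Travel time t = x/v = 72.3 km / (0.686 m/s) = 72300 m / 0.686 m/s = 105400 s = 1.220 d.
k_d L₀/(k_r−k_d) = 0.369×38.4/(1.60−0.369) = 14.17/1.231 = 11.51 mg/L.
e^(−k_d t) = e^(−0.369×1.220) = 0.6376; e^(−k_r t) = e^(−1.60×1.220) = 0.1420.
D = 11.51 × (0.6376 − 0.1420) + 1.45 × 0.1420 = 5.704 + 0.2059 = 5.910 mg/L.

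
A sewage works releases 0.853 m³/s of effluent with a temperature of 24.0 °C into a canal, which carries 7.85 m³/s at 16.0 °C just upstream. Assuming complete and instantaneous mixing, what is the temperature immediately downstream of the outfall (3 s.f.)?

Flow-weighted mixing: C = (Q_r C_r + Q_w C_w)/(Q_r + Q_w)
= (7.85×16.0 + 0.853×24.0)/(7.85 + 0.853) = 146.1/8.703 = 16.78 °C.

16.8 °C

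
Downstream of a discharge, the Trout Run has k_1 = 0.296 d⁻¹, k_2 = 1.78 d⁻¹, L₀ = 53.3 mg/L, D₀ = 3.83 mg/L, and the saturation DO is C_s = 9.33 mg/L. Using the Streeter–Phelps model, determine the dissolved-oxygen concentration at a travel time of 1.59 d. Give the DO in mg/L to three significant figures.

k_1 L₀/(k_2−k_1) = 0.296×53.3/(1.78−0.296) = 15.78/1.484 = 10.63 mg/L.
e^(−k_1 t) = e^(−0.296×1.590) = 0.6246; e^(−k_2 t) = e^(−1.78×1.590) = 0.05900.
D = 10.63 × (0.6246 − 0.05900) + 3.83 × 0.05900 = 6.013 + 0.2260 = 6.239 mg/L.
DO = C_s − D = 9.33 − 6.239 = 3.091 mg/L.

DO ≈ 3.09 mg/L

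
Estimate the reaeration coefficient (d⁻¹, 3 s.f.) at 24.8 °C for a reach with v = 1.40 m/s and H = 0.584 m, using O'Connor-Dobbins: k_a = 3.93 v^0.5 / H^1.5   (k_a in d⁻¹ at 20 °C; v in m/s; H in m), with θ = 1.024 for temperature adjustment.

k_a ≈ 11.7 d⁻¹

k_a(20) = 3.93 × 1.40^0.5 / 0.584^1.5 = 3.93 × 1.183 / 0.4463 = 10.42 d⁻¹.
k_a(24.8) = 10.42 × 1.024^(24.8−20) = 10.42 × 1.121 = 11.68 d⁻¹.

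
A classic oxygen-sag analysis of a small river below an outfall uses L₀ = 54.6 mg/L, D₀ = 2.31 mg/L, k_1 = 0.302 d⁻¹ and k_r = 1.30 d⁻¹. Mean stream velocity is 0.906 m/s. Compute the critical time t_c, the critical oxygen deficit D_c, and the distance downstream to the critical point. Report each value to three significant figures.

t_c = [1/(k_r−k_1)] ln[(k_r/k_1)(1 − D₀(k_r−k_1)/(k_1 L₀))]
= [1/(1.30−0.302)] ln[(1.30/0.302)(1 − 2.31×0.9980/(0.302×54.6))]
= (1/0.9980) ln[4.305 × 0.8602] = 1.002 × ln(3.703) = 1.002 × 1.309 = 1.312 d.
D_c = (k_1/k_r) L₀ e^(−k_1 t_c) = (0.302/1.30) × 54.6 × e^(−0.302×1.312) = 0.2323 × 54.6 × 0.6729 = 8.535 mg/L.
x_c = v t_c = 0.906 m/s × 1.312 d × 86400 s/d = 102700 m ≈ 103 km.

t_c ≈ 1.31 d; D_c ≈ 8.54 mg/L; x_c ≈ 103 km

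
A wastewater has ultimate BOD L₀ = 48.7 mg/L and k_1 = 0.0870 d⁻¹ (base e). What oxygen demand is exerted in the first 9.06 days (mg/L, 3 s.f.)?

y_t = L₀(1 − e^(−k_1 t)) = 48.7 × (1 − e^(−0.0870×9.06))
= 48.7 × (1 − 0.4547) = 48.7 × 0.5453 = 26.56 mg/L.

y ≈ 26.6 mg/L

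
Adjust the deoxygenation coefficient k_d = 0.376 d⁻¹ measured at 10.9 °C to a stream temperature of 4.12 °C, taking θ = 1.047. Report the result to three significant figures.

k_d ≈ 0.275 d⁻¹

k_d(T₂) = k_d(T₁) · θ^(T₂−T₁) = 0.376 × 1.047^(4.12−10.9)
= 0.376 × 1.047^-6.78 = 0.376 × 0.7324 = 0.2754 d⁻¹.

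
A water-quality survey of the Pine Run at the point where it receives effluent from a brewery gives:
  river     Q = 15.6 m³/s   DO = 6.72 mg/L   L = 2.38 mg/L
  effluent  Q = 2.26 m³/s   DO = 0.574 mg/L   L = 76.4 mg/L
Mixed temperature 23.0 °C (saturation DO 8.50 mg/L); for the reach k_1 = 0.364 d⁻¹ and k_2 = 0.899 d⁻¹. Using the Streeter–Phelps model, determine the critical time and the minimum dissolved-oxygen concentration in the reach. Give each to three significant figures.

t_c ≈ 0.969 d; minimum DO ≈ 5.16 mg/L

Mixed DO = (15.6×6.72 + 2.26×0.574)/(15.6+2.26) = 106.1/17.86 = 5.942 mg/L.
Mixed L₀ = (15.6×2.38 + 2.26×76.4)/(17.86) = 209.8/17.86 = 11.75 mg/L.
Initial deficit D₀ = C_s − DO₀ = 8.50 − 5.942 = 2.558 mg/L.
t_c = (1/0.5350) ln[(0.899/0.364)(1 − 2.558×0.5350/(0.364×11.75))] = 1.869 × ln(1.679) = 0.9690 d.
D_c = (0.364/0.899) × 11.75 × e^(−0.364×0.9690) = 0.4049 × 11.75 × 0.7028 = 3.342 mg/L.
Minimum DO = 8.50 − 3.342 = 5.158 mg/L.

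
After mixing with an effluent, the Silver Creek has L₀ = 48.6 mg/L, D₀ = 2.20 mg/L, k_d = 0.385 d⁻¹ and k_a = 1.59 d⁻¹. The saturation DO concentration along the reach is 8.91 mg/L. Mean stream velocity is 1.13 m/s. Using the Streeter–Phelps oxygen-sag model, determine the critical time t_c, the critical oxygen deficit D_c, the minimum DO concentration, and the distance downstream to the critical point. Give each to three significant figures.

With k_a/k_d = 4.130 and 1 − D₀(k_a−k_d)/(k_d L₀) = 0.8583,
t_c = ln(4.130 × 0.8583) / (1.59 − 0.385) = ln(3.545) / 1.205 = 1.265/1.205 = 1.050 d.
D_c = (k_d/k_a) L₀ e^(−k_d t_c) = (0.385/1.59) × 48.6 × e^(−0.385×1.050) = 0.2421 × 48.6 × 0.6674 = 7.854 mg/L.
Minimum DO = C_s − D_c = 8.91 − 7.854 = 1.056 mg/L.
x_c = v t_c = 1.13 m/s × 1.050 d × 86400 s/d = 102500 m ≈ 103 km.

t_c ≈ 1.05 d; D_c ≈ 7.85 mg/L; min DO ≈ 1.06 mg/L; x_c ≈ 103 km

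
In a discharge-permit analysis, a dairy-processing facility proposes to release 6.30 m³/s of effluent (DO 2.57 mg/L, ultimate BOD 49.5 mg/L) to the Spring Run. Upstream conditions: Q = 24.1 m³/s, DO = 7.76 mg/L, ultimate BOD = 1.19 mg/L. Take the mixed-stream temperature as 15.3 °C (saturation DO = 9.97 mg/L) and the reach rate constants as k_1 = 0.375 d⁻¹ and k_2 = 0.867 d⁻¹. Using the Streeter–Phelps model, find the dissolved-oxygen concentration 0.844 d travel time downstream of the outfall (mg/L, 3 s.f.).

Mixed DO = (24.1×7.76 + 6.30×2.57)/(24.1+6.30) = 203.2/30.40 = 6.684 mg/L.
Mixed L₀ = (24.1×1.19 + 6.30×49.5)/(30.40) = 340.5/30.40 = 11.20 mg/L.
Initial deficit D₀ = C_s − DO₀ = 9.97 − 6.684 = 3.286 mg/L.
D(0.844) = [0.375×11.20/(0.867−0.375)](e^(−0.375×0.844) − e^(−0.867×0.844)) + 3.286 e^(−0.867×0.844)
= 8.538 × (0.7287 − 0.4811) + 3.286 × 0.4811 = 3.695 mg/L.
DO = 9.97 − 3.695 = 6.275 mg/L.

DO ≈ 6.28 mg/L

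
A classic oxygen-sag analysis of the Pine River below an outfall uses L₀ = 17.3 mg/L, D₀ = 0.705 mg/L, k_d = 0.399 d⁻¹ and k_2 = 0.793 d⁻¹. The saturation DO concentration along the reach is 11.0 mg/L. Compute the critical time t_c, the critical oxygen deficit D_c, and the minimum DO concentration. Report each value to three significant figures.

At the critical point dD/dt = 0, so k_d L₀ e^(−k_d t) = k_2 D. Substituting D(t) from the Streeter–Phelps equation and solving for t gives
t_c = ln[(k_2/k_d)(1 − D₀(k_2−k_d)/(k_d L₀))] / (k_2−k_d).
Here k_2−k_d = 0.3940 d⁻¹ and 1 − D₀(k_2−k_d)/(k_d L₀) = 1 − 0.705×0.3940/(0.399×17.3) = 0.9598, so
t_c = ln(1.987 × 0.9598) / 0.3940 = 0.6458 / 0.3940 = 1.639 d.
L(t_c) = L₀ e^(−k_d t_c) = 17.3 × 0.5200 = 8.995 mg/L, and at the critical point k_2 D_c = k_d L, so D_c = (0.399/0.793) × 8.995 = 4.526 mg/L.
Minimum DO = C_s − D_c = 11.0 − 4.526 = 6.474 mg/L.

t_c ≈ 1.64 d; D_c ≈ 4.53 mg/L; min DO ≈ 6.47 mg/L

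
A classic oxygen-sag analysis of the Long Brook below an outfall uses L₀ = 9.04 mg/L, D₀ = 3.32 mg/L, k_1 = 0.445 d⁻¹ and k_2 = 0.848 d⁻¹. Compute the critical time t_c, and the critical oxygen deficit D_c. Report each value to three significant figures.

With k_2/k_1 = 1.906 and 1 − D₀(k_2−k_1)/(k_1 L₀) = 0.6674,
t_c = ln(1.906 × 0.6674) / (0.848 − 0.445) = ln(1.272) / 0.4030 = 0.2404/0.4030 = 0.5966 d.
L(t_c) = L₀ e^(−k_1 t_c) = 9.04 × 0.7668 = 6.932 mg/L, and at the critical point k_2 D_c = k_1 L, so D_c = (0.445/0.848) × 6.932 = 3.638 mg/L.

t_c ≈ 0.597 d; D_c ≈ 3.64 mg/L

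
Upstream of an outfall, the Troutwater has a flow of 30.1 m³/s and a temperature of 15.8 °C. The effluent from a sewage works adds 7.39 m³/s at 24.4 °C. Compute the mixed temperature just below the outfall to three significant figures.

Flow-weighted mixing: C = (Q_r C_r + Q_w C_w)/(Q_r + Q_w)
= (30.1×15.8 + 7.39×24.4)/(30.1 + 7.39) = 655.9/37.49 = 17.50 °C.

17.5 °C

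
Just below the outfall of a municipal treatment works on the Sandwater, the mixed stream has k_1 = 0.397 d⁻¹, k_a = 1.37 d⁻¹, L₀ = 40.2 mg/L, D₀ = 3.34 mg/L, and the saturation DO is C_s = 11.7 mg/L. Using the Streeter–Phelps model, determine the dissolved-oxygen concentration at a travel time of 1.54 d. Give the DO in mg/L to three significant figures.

DO ≈ 4.38 mg/L

k_1 L₀/(k_a−k_1) = 0.397×40.2/(1.37−0.397) = 15.96/0.9730 = 16.40 mg/L.
e^(−k_1 t) = e^(−0.397×1.540) = 0.5426; e^(−k_a t) = e^(−1.37×1.540) = 0.1213.
D = 16.40 × (0.5426 − 0.1213) + 3.34 × 0.1213 = 6.911 + 0.4050 = 7.316 mg/L.
DO = C_s − D = 11.7 − 7.316 = 4.384 mg/L.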